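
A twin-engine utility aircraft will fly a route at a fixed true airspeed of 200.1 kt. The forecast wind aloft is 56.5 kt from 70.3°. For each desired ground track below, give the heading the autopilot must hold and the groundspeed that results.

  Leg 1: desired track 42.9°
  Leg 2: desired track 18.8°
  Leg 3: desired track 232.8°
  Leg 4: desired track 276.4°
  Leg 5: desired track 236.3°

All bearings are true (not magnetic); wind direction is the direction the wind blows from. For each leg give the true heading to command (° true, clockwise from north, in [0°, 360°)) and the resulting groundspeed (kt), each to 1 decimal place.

Leg 1: desired track 42.9°; wind correction +7.5° → command heading 50.4°, groundspeed 148.2 kt
Leg 2: desired track 18.8°; wind correction +12.8° → command heading 31.6°, groundspeed 160.0 kt
Leg 3: desired track 232.8°; wind correction -4.9° → command heading 227.9°, groundspeed 253.3 kt
Leg 4: desired track 276.4°; wind correction +7.1° → command heading 283.5°, groundspeed 249.3 kt
Leg 5: desired track 236.3°; wind correction -3.9° → command heading 232.4°, groundspeed 254.5 kt

Leg 1: heading=50.4°, groundspeed=148.2 kt
Leg 2: heading=31.6°, groundspeed=160.0 kt
Leg 3: heading=227.9°, groundspeed=253.3 kt
Leg 4: heading=283.5°, groundspeed=249.3 kt
Leg 5: heading=232.4°, groundspeed=254.5 kt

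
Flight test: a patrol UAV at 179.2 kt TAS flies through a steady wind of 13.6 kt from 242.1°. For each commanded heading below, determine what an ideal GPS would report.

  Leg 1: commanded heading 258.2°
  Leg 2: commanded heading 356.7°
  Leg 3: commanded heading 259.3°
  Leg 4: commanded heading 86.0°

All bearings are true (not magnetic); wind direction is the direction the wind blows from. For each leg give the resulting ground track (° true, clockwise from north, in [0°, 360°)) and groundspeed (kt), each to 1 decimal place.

Leg 1: track=259.5°, groundspeed=166.2 kt
Leg 2: track=0.5°, groundspeed=185.3 kt
Leg 3: track=260.7°, groundspeed=166.3 kt
Leg 4: track=84.4°, groundspeed=191.7 kt

Leg 1: heading 258.2°; drift +1.3° → track 259.5°, groundspeed 166.2 kt
Leg 2: heading 356.7°; drift +3.8° → track 0.5°, groundspeed 185.3 kt
Leg 3: heading 259.3°; drift +1.4° → track 260.7°, groundspeed 166.3 kt
Leg 4: heading 86.0°; drift -1.6° → track 84.4°, groundspeed 191.7 kt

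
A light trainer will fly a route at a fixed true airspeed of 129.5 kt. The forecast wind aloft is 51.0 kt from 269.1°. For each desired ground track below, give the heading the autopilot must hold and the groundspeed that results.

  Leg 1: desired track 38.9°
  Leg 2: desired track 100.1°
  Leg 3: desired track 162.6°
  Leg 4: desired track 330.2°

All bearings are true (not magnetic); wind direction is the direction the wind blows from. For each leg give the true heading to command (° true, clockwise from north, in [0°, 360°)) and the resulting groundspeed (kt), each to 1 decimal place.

Leg 1: desired track 38.9°; wind correction -17.6° → command heading 21.3°, groundspeed 156.1 kt
Leg 2: desired track 100.1°; wind correction +4.3° → command heading 104.4°, groundspeed 179.2 kt
Leg 3: desired track 162.6°; wind correction +22.2° → command heading 184.8°, groundspeed 134.4 kt
Leg 4: desired track 330.2°; wind correction -20.2° → command heading 310.0°, groundspeed 96.9 kt

Leg 1: heading=21.3°, groundspeed=156.1 kt
Leg 2: heading=104.4°, groundspeed=179.2 kt
Leg 3: heading=184.8°, groundspeed=134.4 kt
Leg 4: heading=310.0°, groundspeed=96.9 kt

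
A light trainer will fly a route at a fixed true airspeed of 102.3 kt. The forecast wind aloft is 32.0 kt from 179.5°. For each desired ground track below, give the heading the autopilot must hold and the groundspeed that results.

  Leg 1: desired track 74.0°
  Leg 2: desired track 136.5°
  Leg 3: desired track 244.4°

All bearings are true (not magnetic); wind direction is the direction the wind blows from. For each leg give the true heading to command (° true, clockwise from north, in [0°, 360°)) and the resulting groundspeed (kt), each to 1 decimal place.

Leg 1: heading=91.5°, groundspeed=106.1 kt
Leg 2: heading=148.8°, groundspeed=76.5 kt
Leg 3: heading=227.9°, groundspeed=84.5 kt

Leg 1: desired track 74.0°; wind correction +17.5° → command heading 91.5°, groundspeed 106.1 kt
Leg 2: desired track 136.5°; wind correction +12.3° → command heading 148.8°, groundspeed 76.5 kt
Leg 3: desired track 244.4°; wind correction -16.5° → command heading 227.9°, groundspeed 84.5 kt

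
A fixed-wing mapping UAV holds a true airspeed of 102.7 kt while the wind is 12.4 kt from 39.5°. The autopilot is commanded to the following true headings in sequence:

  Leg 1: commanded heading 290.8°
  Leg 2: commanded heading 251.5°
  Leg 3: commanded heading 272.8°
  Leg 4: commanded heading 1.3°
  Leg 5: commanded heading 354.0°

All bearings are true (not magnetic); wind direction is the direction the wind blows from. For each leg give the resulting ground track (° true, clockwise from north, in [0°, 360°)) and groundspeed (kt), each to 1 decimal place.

Leg 1: track=284.5°, groundspeed=107.3 kt
Leg 2: track=248.2°, groundspeed=113.4 kt
Leg 3: track=267.6°, groundspeed=110.6 kt
Leg 4: track=356.6°, groundspeed=93.3 kt
Leg 5: track=348.6°, groundspeed=94.4 kt

Leg 1: heading 290.8°; drift -6.3° → track 284.5°, groundspeed 107.3 kt
Leg 2: heading 251.5°; drift -3.3° → track 248.2°, groundspeed 113.4 kt
Leg 3: heading 272.8°; drift -5.2° → track 267.6°, groundspeed 110.6 kt
Leg 4: heading 1.3°; drift -4.7° → track 356.6°, groundspeed 93.3 kt
Leg 5: heading 354.0°; drift -5.4° → track 348.6°, groundspeed 94.4 kt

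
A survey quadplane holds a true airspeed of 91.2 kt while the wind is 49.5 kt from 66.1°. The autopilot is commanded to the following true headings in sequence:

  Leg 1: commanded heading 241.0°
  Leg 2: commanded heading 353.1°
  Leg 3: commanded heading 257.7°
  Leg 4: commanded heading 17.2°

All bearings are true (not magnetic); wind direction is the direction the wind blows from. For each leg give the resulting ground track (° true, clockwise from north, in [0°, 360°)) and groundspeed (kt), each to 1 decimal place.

Leg 1: heading 241.0°; drift +1.8° → track 242.8°, groundspeed 140.6 kt
Leg 2: heading 353.1°; drift -31.7° → track 321.4°, groundspeed 90.2 kt
Leg 3: heading 257.7°; drift -4.1° → track 253.6°, groundspeed 140.0 kt
Leg 4: heading 17.2°; drift -32.5° → track 344.7°, groundspeed 69.5 kt

Leg 1: track=242.8°, groundspeed=140.6 kt
Leg 2: track=321.4°, groundspeed=90.2 kt
Leg 3: track=253.6°, groundspeed=140.0 kt
Leg 4: track=344.7°, groundspeed=69.5 kt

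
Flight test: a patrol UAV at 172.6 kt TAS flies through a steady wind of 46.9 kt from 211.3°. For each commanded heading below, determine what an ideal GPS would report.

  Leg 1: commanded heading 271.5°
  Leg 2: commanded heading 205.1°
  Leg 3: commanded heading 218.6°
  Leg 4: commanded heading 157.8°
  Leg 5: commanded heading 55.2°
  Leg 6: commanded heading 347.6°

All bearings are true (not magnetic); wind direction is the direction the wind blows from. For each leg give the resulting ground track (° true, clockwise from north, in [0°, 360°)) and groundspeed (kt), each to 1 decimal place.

Leg 1: track=286.7°, groundspeed=154.7 kt
Leg 2: track=202.8°, groundspeed=126.1 kt
Leg 3: track=221.3°, groundspeed=126.2 kt
Leg 4: track=143.2°, groundspeed=149.5 kt
Leg 5: track=50.2°, groundspeed=216.3 kt
Leg 6: track=356.5°, groundspeed=209.0 kt

Leg 1: heading 271.5°; drift +15.2° → track 286.7°, groundspeed 154.7 kt
Leg 2: heading 205.1°; drift -2.3° → track 202.8°, groundspeed 126.1 kt
Leg 3: heading 218.6°; drift +2.7° → track 221.3°, groundspeed 126.2 kt
Leg 4: heading 157.8°; drift -14.6° → track 143.2°, groundspeed 149.5 kt
Leg 5: heading 55.2°; drift -5.0° → track 50.2°, groundspeed 216.3 kt
Leg 6: heading 347.6°; drift +8.9° → track 356.5°, groundspeed 209.0 kt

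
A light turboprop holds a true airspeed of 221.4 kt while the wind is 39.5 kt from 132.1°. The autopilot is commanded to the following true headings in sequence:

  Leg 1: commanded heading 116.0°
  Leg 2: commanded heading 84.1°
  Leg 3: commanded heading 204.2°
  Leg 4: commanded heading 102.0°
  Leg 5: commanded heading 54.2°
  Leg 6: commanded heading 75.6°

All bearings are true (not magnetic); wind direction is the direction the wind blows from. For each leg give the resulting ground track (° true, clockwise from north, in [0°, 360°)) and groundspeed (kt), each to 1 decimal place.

Leg 1: heading 116.0°; drift -3.4° → track 112.6°, groundspeed 183.8 kt
Leg 2: heading 84.1°; drift -8.6° → track 75.5°, groundspeed 197.2 kt
Leg 3: heading 204.2°; drift +10.2° → track 214.4°, groundspeed 212.6 kt
Leg 4: heading 102.0°; drift -6.0° → track 96.0°, groundspeed 188.3 kt
Leg 5: heading 54.2°; drift -10.3° → track 43.9°, groundspeed 216.6 kt
Leg 6: heading 75.6°; drift -9.4° → track 66.2°, groundspeed 202.3 kt

Leg 1: track=112.6°, groundspeed=183.8 kt
Leg 2: track=75.5°, groundspeed=197.2 kt
Leg 3: track=214.4°, groundspeed=212.6 kt
Leg 4: track=96.0°, groundspeed=188.3 kt
Leg 5: track=43.9°, groundspeed=216.6 kt
Leg 6: track=66.2°, groundspeed=202.3 kt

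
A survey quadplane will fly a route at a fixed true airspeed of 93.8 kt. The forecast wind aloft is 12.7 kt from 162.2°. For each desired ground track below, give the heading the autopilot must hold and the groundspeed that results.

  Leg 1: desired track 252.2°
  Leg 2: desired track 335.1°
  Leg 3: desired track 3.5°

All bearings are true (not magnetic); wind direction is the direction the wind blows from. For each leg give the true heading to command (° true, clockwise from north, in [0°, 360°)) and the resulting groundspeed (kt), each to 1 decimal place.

Leg 1: heading=244.4°, groundspeed=92.9 kt
Leg 2: heading=334.1°, groundspeed=106.4 kt
Leg 3: heading=6.3°, groundspeed=105.5 kt

Leg 1: desired track 252.2°; wind correction -7.8° → command heading 244.4°, groundspeed 92.9 kt
Leg 2: desired track 335.1°; wind correction -1.0° → command heading 334.1°, groundspeed 106.4 kt
Leg 3: desired track 3.5°; wind correction +2.8° → command heading 6.3°, groundspeed 105.5 kt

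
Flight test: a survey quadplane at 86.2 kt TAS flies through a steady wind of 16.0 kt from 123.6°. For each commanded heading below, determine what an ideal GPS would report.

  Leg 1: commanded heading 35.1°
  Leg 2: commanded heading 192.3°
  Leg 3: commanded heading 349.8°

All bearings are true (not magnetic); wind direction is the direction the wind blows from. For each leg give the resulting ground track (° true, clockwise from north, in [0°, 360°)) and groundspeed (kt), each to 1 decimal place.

Leg 1: track=24.5°, groundspeed=87.3 kt
Leg 2: track=202.8°, groundspeed=81.8 kt
Leg 3: track=343.0°, groundspeed=98.0 kt

Leg 1: heading 35.1°; drift -10.6° → track 24.5°, groundspeed 87.3 kt
Leg 2: heading 192.3°; drift +10.5° → track 202.8°, groundspeed 81.8 kt
Leg 3: heading 349.8°; drift -6.8° → track 343.0°, groundspeed 98.0 kt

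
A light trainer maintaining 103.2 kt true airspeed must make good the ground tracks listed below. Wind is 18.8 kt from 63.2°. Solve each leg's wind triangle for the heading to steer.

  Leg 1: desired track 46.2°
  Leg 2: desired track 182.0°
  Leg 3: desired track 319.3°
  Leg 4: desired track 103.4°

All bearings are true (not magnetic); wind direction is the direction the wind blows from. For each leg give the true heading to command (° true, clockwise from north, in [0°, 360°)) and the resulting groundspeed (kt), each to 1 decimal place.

Leg 1: desired track 46.2°; wind correction +3.1° → command heading 49.3°, groundspeed 85.1 kt
Leg 2: desired track 182.0°; wind correction -9.2° → command heading 172.8°, groundspeed 110.9 kt
Leg 3: desired track 319.3°; wind correction +10.2° → command heading 329.5°, groundspeed 106.1 kt
Leg 4: desired track 103.4°; wind correction -6.8° → command heading 96.6°, groundspeed 88.1 kt

Leg 1: heading=49.3°, groundspeed=85.1 kt
Leg 2: heading=172.8°, groundspeed=110.9 kt
Leg 3: heading=329.5°, groundspeed=106.1 kt
Leg 4: heading=96.6°, groundspeed=88.1 kt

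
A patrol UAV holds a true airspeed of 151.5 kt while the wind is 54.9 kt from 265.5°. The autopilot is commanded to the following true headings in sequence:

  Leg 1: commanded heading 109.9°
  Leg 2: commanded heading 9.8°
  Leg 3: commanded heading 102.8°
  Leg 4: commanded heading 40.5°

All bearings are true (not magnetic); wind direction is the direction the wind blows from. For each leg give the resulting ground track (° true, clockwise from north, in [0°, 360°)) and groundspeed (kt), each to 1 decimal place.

Leg 1: track=103.5°, groundspeed=202.8 kt
Leg 2: track=27.7°, groundspeed=173.4 kt
Leg 3: track=98.2°, groundspeed=204.6 kt
Leg 4: track=52.0°, groundspeed=194.2 kt

Leg 1: heading 109.9°; drift -6.4° → track 103.5°, groundspeed 202.8 kt
Leg 2: heading 9.8°; drift +17.9° → track 27.7°, groundspeed 173.4 kt
Leg 3: heading 102.8°; drift -4.6° → track 98.2°, groundspeed 204.6 kt
Leg 4: heading 40.5°; drift +11.5° → track 52.0°, groundspeed 194.2 kt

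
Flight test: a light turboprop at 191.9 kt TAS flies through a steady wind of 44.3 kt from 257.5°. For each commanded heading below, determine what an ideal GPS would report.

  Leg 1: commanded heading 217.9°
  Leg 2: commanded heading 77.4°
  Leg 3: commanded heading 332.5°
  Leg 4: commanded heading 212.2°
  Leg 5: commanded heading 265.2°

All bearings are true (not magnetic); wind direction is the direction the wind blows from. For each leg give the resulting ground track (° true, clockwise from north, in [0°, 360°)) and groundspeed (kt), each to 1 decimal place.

Leg 1: track=207.8°, groundspeed=160.3 kt
Leg 2: track=77.4°, groundspeed=236.2 kt
Leg 3: track=345.8°, groundspeed=185.4 kt
Leg 4: track=201.1°, groundspeed=163.8 kt
Leg 5: track=267.5°, groundspeed=148.1 kt

Leg 1: heading 217.9°; drift -10.1° → track 207.8°, groundspeed 160.3 kt
Leg 2: heading 77.4°; drift +0.0° → track 77.4°, groundspeed 236.2 kt
Leg 3: heading 332.5°; drift +13.3° → track 345.8°, groundspeed 185.4 kt
Leg 4: heading 212.2°; drift -11.1° → track 201.1°, groundspeed 163.8 kt
Leg 5: heading 265.2°; drift +2.3° → track 267.5°, groundspeed 148.1 kt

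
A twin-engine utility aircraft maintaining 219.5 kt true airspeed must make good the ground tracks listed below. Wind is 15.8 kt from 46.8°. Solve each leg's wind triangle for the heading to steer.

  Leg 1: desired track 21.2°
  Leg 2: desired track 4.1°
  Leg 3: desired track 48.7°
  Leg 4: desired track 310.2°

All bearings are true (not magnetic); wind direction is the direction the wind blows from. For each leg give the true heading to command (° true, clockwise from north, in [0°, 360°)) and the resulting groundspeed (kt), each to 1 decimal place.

Leg 1: desired track 21.2°; wind correction +1.8° → command heading 23.0°, groundspeed 205.1 kt
Leg 2: desired track 4.1°; wind correction +2.8° → command heading 6.9°, groundspeed 207.6 kt
Leg 3: desired track 48.7°; wind correction -0.1° → command heading 48.6°, groundspeed 203.7 kt
Leg 4: desired track 310.2°; wind correction +4.1° → command heading 314.3°, groundspeed 220.8 kt

Leg 1: heading=23.0°, groundspeed=205.1 kt
Leg 2: heading=6.9°, groundspeed=207.6 kt
Leg 3: heading=48.6°, groundspeed=203.7 kt
Leg 4: heading=314.3°, groundspeed=220.8 kt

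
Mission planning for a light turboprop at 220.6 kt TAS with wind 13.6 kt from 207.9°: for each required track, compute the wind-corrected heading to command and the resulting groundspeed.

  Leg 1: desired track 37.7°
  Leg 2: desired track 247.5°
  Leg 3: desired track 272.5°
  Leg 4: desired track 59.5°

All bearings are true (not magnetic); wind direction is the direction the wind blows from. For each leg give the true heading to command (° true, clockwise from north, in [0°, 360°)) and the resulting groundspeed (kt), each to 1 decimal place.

Leg 1: desired track 37.7°; wind correction +0.6° → command heading 38.3°, groundspeed 234.0 kt
Leg 2: desired track 247.5°; wind correction -2.3° → command heading 245.2°, groundspeed 210.0 kt
Leg 3: desired track 272.5°; wind correction -3.2° → command heading 269.3°, groundspeed 214.4 kt
Leg 4: desired track 59.5°; wind correction +1.9° → command heading 61.4°, groundspeed 232.1 kt

Leg 1: heading=38.3°, groundspeed=234.0 kt
Leg 2: heading=245.2°, groundspeed=210.0 kt
Leg 3: heading=269.3°, groundspeed=214.4 kt
Leg 4: heading=61.4°, groundspeed=232.1 kt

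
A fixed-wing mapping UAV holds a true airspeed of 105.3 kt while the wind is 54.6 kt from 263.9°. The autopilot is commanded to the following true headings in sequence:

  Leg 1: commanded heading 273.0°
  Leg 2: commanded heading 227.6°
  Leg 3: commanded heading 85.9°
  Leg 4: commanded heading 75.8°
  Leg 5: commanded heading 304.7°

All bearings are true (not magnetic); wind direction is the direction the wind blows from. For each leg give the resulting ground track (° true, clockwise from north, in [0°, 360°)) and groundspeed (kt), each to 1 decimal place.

Leg 1: track=282.5°, groundspeed=52.1 kt
Leg 2: track=199.8°, groundspeed=69.3 kt
Leg 3: track=85.2°, groundspeed=159.9 kt
Leg 4: track=78.6°, groundspeed=159.5 kt
Leg 5: track=333.8°, groundspeed=73.2 kt

Leg 1: heading 273.0°; drift +9.5° → track 282.5°, groundspeed 52.1 kt
Leg 2: heading 227.6°; drift -27.8° → track 199.8°, groundspeed 69.3 kt
Leg 3: heading 85.9°; drift -0.7° → track 85.2°, groundspeed 159.9 kt
Leg 4: heading 75.8°; drift +2.8° → track 78.6°, groundspeed 159.5 kt
Leg 5: heading 304.7°; drift +29.1° → track 333.8°, groundspeed 73.2 kt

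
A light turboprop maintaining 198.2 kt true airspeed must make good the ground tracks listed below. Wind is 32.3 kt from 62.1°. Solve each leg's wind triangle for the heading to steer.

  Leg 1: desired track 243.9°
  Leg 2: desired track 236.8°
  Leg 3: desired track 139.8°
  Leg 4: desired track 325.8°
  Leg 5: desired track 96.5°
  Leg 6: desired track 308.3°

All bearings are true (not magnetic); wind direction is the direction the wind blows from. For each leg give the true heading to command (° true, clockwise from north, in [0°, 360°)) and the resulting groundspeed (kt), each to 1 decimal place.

Leg 1: desired track 243.9°; wind correction +0.3° → command heading 244.2°, groundspeed 230.5 kt
Leg 2: desired track 236.8°; wind correction -0.9° → command heading 235.9°, groundspeed 230.3 kt
Leg 3: desired track 139.8°; wind correction -9.2° → command heading 130.6°, groundspeed 188.8 kt
Leg 4: desired track 325.8°; wind correction +9.3° → command heading 335.1°, groundspeed 199.1 kt
Leg 5: desired track 96.5°; wind correction -5.3° → command heading 91.2°, groundspeed 170.7 kt
Leg 6: desired track 308.3°; wind correction +8.6° → command heading 316.9°, groundspeed 209.0 kt

Leg 1: heading=244.2°, groundspeed=230.5 kt
Leg 2: heading=235.9°, groundspeed=230.3 kt
Leg 3: heading=130.6°, groundspeed=188.8 kt
Leg 4: heading=335.1°, groundspeed=199.1 kt
Leg 5: heading=91.2°, groundspeed=170.7 kt
Leg 6: heading=316.9°, groundspeed=209.0 kt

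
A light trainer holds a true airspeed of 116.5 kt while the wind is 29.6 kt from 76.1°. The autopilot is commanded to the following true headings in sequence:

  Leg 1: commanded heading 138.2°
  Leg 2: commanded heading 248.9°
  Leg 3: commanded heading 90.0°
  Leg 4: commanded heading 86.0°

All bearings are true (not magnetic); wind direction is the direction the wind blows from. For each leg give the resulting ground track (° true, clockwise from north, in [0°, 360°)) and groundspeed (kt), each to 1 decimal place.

Leg 1: heading 138.2°; drift +14.3° → track 152.5°, groundspeed 105.9 kt
Leg 2: heading 248.9°; drift +1.5° → track 250.4°, groundspeed 145.9 kt
Leg 3: heading 90.0°; drift +4.6° → track 94.6°, groundspeed 88.1 kt
Leg 4: heading 86.0°; drift +3.3° → track 89.3°, groundspeed 87.5 kt

Leg 1: track=152.5°, groundspeed=105.9 kt
Leg 2: track=250.4°, groundspeed=145.9 kt
Leg 3: track=94.6°, groundspeed=88.1 kt
Leg 4: track=89.3°, groundspeed=87.5 kt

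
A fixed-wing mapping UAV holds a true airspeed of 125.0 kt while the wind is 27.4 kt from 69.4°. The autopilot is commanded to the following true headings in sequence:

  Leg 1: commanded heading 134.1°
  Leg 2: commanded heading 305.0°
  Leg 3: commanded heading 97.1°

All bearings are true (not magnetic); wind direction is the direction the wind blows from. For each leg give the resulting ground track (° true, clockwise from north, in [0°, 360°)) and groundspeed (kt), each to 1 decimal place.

Leg 1: track=146.4°, groundspeed=116.0 kt
Leg 2: track=295.9°, groundspeed=142.3 kt
Leg 3: track=104.3°, groundspeed=101.5 kt

Leg 1: heading 134.1°; drift +12.3° → track 146.4°, groundspeed 116.0 kt
Leg 2: heading 305.0°; drift -9.1° → track 295.9°, groundspeed 142.3 kt
Leg 3: heading 97.1°; drift +7.2° → track 104.3°, groundspeed 101.5 kt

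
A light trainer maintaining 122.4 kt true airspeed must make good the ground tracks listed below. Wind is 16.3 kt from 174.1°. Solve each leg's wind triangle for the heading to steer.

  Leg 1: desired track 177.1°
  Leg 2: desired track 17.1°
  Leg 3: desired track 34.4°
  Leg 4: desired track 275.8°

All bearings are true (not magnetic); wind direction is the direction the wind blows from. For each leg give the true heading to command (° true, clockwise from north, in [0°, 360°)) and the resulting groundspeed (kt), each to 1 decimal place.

Leg 1: heading=176.7°, groundspeed=106.1 kt
Leg 2: heading=20.1°, groundspeed=137.2 kt
Leg 3: heading=39.3°, groundspeed=134.4 kt
Leg 4: heading=268.3°, groundspeed=124.7 kt

Leg 1: desired track 177.1°; wind correction -0.4° → command heading 176.7°, groundspeed 106.1 kt
Leg 2: desired track 17.1°; wind correction +3.0° → command heading 20.1°, groundspeed 137.2 kt
Leg 3: desired track 34.4°; wind correction +4.9° → command heading 39.3°, groundspeed 134.4 kt
Leg 4: desired track 275.8°; wind correction -7.5° → command heading 268.3°, groundspeed 124.7 kt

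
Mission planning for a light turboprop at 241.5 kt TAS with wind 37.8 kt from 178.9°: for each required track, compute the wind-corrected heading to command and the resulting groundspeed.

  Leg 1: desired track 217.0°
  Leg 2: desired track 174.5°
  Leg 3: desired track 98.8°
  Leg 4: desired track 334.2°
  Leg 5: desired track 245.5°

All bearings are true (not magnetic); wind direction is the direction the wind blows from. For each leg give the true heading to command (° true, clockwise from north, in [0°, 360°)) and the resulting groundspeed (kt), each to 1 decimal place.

Leg 1: desired track 217.0°; wind correction -5.5° → command heading 211.5°, groundspeed 210.6 kt
Leg 2: desired track 174.5°; wind correction +0.7° → command heading 175.2°, groundspeed 203.8 kt
Leg 3: desired track 98.8°; wind correction +8.9° → command heading 107.7°, groundspeed 232.1 kt
Leg 4: desired track 334.2°; wind correction -3.8° → command heading 330.4°, groundspeed 275.3 kt
Leg 5: desired track 245.5°; wind correction -8.3° → command heading 237.2°, groundspeed 224.0 kt

Leg 1: heading=211.5°, groundspeed=210.6 kt
Leg 2: heading=175.2°, groundspeed=203.8 kt
Leg 3: heading=107.7°, groundspeed=232.1 kt
Leg 4: heading=330.4°, groundspeed=275.3 kt
Leg 5: heading=237.2°, groundspeed=224.0 kt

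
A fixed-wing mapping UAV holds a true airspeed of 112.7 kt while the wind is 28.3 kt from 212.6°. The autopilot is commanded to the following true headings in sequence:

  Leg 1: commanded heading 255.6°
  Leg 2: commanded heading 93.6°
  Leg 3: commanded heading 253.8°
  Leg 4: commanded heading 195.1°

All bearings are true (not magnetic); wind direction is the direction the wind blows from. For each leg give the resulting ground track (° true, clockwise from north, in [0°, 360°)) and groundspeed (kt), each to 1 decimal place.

Leg 1: track=267.4°, groundspeed=94.0 kt
Leg 2: track=82.5°, groundspeed=128.8 kt
Leg 3: track=265.3°, groundspeed=93.3 kt
Leg 4: track=189.4°, groundspeed=86.1 kt

Leg 1: heading 255.6°; drift +11.8° → track 267.4°, groundspeed 94.0 kt
Leg 2: heading 93.6°; drift -11.1° → track 82.5°, groundspeed 128.8 kt
Leg 3: heading 253.8°; drift +11.5° → track 265.3°, groundspeed 93.3 kt
Leg 4: heading 195.1°; drift -5.7° → track 189.4°, groundspeed 86.1 kt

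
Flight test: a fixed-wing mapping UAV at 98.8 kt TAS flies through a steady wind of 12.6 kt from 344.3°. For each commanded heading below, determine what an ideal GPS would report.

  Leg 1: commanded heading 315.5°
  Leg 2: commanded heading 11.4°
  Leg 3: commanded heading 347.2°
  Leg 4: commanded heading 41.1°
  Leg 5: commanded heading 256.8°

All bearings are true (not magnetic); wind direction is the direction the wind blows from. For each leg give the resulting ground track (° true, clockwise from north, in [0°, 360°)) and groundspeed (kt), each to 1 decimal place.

Leg 1: heading 315.5°; drift -4.0° → track 311.5°, groundspeed 88.0 kt
Leg 2: heading 11.4°; drift +3.7° → track 15.1°, groundspeed 87.8 kt
Leg 3: heading 347.2°; drift +0.4° → track 347.6°, groundspeed 86.2 kt
Leg 4: heading 41.1°; drift +6.5° → track 47.6°, groundspeed 92.5 kt
Leg 5: heading 256.8°; drift -7.3° → track 249.5°, groundspeed 99.1 kt

Leg 1: track=311.5°, groundspeed=88.0 kt
Leg 2: track=15.1°, groundspeed=87.8 kt
Leg 3: track=347.6°, groundspeed=86.2 kt
Leg 4: track=47.6°, groundspeed=92.5 kt
Leg 5: track=249.5°, groundspeed=99.1 kt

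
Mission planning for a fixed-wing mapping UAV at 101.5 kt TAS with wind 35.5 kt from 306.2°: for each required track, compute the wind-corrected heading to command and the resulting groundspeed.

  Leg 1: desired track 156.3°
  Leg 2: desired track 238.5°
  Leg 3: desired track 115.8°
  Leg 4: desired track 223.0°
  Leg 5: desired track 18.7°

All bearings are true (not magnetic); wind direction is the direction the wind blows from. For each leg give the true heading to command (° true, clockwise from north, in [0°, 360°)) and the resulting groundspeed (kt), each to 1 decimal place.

Leg 1: heading=166.4°, groundspeed=130.6 kt
Leg 2: heading=257.4°, groundspeed=82.6 kt
Leg 3: heading=112.2°, groundspeed=136.2 kt
Leg 4: heading=243.3°, groundspeed=91.0 kt
Leg 5: heading=359.2°, groundspeed=85.0 kt

Leg 1: desired track 156.3°; wind correction +10.1° → command heading 166.4°, groundspeed 130.6 kt
Leg 2: desired track 238.5°; wind correction +18.9° → command heading 257.4°, groundspeed 82.6 kt
Leg 3: desired track 115.8°; wind correction -3.6° → command heading 112.2°, groundspeed 136.2 kt
Leg 4: desired track 223.0°; wind correction +20.3° → command heading 243.3°, groundspeed 91.0 kt
Leg 5: desired track 18.7°; wind correction -19.5° → command heading 359.2°, groundspeed 85.0 kt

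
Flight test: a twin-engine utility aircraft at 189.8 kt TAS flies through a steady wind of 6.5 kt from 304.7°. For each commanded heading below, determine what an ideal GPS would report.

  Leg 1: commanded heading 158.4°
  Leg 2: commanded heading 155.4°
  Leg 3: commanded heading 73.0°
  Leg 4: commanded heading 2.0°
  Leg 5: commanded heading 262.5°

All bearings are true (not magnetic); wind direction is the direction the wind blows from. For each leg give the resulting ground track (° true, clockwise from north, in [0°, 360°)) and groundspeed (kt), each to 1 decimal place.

Leg 1: track=157.3°, groundspeed=195.2 kt
Leg 2: track=154.4°, groundspeed=195.4 kt
Leg 3: track=74.5°, groundspeed=193.9 kt
Leg 4: track=3.7°, groundspeed=186.4 kt
Leg 5: track=261.1°, groundspeed=185.0 kt

Leg 1: heading 158.4°; drift -1.1° → track 157.3°, groundspeed 195.2 kt
Leg 2: heading 155.4°; drift -1.0° → track 154.4°, groundspeed 195.4 kt
Leg 3: heading 73.0°; drift +1.5° → track 74.5°, groundspeed 193.9 kt
Leg 4: heading 2.0°; drift +1.7° → track 3.7°, groundspeed 186.4 kt
Leg 5: heading 262.5°; drift -1.4° → track 261.1°, groundspeed 185.0 kt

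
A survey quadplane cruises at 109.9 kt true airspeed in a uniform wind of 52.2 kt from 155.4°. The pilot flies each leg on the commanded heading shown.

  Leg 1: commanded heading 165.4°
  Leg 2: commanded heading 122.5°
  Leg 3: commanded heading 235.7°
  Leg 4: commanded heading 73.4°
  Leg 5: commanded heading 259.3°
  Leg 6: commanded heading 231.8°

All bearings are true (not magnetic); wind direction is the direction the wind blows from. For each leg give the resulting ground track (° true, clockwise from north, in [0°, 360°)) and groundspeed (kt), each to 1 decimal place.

Leg 1: track=174.2°, groundspeed=59.2 kt
Leg 2: track=99.3°, groundspeed=71.9 kt
Leg 3: track=262.7°, groundspeed=113.4 kt
Leg 4: track=46.7°, groundspeed=114.9 kt
Leg 5: track=281.8°, groundspeed=132.5 kt
Leg 6: track=259.3°, groundspeed=110.0 kt

Leg 1: heading 165.4°; drift +8.8° → track 174.2°, groundspeed 59.2 kt
Leg 2: heading 122.5°; drift -23.2° → track 99.3°, groundspeed 71.9 kt
Leg 3: heading 235.7°; drift +27.0° → track 262.7°, groundspeed 113.4 kt
Leg 4: heading 73.4°; drift -26.7° → track 46.7°, groundspeed 114.9 kt
Leg 5: heading 259.3°; drift +22.5° → track 281.8°, groundspeed 132.5 kt
Leg 6: heading 231.8°; drift +27.5° → track 259.3°, groundspeed 110.0 kt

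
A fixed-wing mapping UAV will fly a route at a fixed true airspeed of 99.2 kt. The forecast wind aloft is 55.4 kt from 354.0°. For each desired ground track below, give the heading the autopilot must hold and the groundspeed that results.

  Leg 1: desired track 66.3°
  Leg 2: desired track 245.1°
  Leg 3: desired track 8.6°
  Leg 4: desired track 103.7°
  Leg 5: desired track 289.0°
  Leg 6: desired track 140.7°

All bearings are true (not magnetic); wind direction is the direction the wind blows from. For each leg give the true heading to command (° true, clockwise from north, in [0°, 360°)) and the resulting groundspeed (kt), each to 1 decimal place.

Leg 1: desired track 66.3°; wind correction -32.1° → command heading 34.2°, groundspeed 67.2 kt
Leg 2: desired track 245.1°; wind correction +31.9° → command heading 277.0°, groundspeed 102.2 kt
Leg 3: desired track 8.6°; wind correction -8.1° → command heading 0.5°, groundspeed 44.6 kt
Leg 4: desired track 103.7°; wind correction -31.7° → command heading 72.0°, groundspeed 103.1 kt
Leg 5: desired track 289.0°; wind correction +30.4° → command heading 319.4°, groundspeed 62.1 kt
Leg 6: desired track 140.7°; wind correction -17.9° → command heading 122.8°, groundspeed 140.7 kt

Leg 1: heading=34.2°, groundspeed=67.2 kt
Leg 2: heading=277.0°, groundspeed=102.2 kt
Leg 3: heading=0.5°, groundspeed=44.6 kt
Leg 4: heading=72.0°, groundspeed=103.1 kt
Leg 5: heading=319.4°, groundspeed=62.1 kt
Leg 6: heading=122.8°, groundspeed=140.7 kt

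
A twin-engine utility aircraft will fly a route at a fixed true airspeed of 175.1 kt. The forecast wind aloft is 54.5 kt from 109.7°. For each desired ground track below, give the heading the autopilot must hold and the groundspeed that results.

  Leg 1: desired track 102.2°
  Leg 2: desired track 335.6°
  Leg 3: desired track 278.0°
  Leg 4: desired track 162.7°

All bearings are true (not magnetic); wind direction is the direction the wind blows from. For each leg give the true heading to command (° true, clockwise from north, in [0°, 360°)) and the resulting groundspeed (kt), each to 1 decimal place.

Leg 1: desired track 102.2°; wind correction +2.3° → command heading 104.5°, groundspeed 120.9 kt
Leg 2: desired track 335.6°; wind correction +12.9° → command heading 348.5°, groundspeed 208.6 kt
Leg 3: desired track 278.0°; wind correction -3.6° → command heading 274.4°, groundspeed 228.1 kt
Leg 4: desired track 162.7°; wind correction -14.4° → command heading 148.3°, groundspeed 136.8 kt

Leg 1: heading=104.5°, groundspeed=120.9 kt
Leg 2: heading=348.5°, groundspeed=208.6 kt
Leg 3: heading=274.4°, groundspeed=228.1 kt
Leg 4: heading=148.3°, groundspeed=136.8 kt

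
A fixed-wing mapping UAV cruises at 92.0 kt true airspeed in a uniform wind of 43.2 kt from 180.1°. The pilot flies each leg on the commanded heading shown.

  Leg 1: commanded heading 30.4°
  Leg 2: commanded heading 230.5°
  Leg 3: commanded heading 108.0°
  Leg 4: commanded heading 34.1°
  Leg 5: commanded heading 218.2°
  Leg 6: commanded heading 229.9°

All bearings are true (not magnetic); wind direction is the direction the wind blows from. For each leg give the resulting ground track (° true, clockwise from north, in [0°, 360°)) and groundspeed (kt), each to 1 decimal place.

Leg 1: track=20.8°, groundspeed=131.1 kt
Leg 2: track=257.8°, groundspeed=72.5 kt
Leg 3: track=80.4°, groundspeed=88.8 kt
Leg 4: track=23.4°, groundspeed=130.1 kt
Leg 5: track=242.9°, groundspeed=63.8 kt
Leg 6: track=257.1°, groundspeed=72.1 kt

Leg 1: heading 30.4°; drift -9.6° → track 20.8°, groundspeed 131.1 kt
Leg 2: heading 230.5°; drift +27.3° → track 257.8°, groundspeed 72.5 kt
Leg 3: heading 108.0°; drift -27.6° → track 80.4°, groundspeed 88.8 kt
Leg 4: heading 34.1°; drift -10.7° → track 23.4°, groundspeed 130.1 kt
Leg 5: heading 218.2°; drift +24.7° → track 242.9°, groundspeed 63.8 kt
Leg 6: heading 229.9°; drift +27.2° → track 257.1°, groundspeed 72.1 kt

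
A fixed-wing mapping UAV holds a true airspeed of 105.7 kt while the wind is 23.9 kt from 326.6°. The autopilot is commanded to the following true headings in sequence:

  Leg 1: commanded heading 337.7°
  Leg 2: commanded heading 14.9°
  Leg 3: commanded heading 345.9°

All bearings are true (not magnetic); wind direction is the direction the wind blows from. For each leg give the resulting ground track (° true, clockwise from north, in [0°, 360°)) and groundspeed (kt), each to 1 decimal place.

Leg 1: heading 337.7°; drift +3.2° → track 340.9°, groundspeed 82.4 kt
Leg 2: heading 14.9°; drift +11.2° → track 26.1°, groundspeed 91.6 kt
Leg 3: heading 345.9°; drift +5.4° → track 351.3°, groundspeed 83.5 kt

Leg 1: track=340.9°, groundspeed=82.4 kt
Leg 2: track=26.1°, groundspeed=91.6 kt
Leg 3: track=351.3°, groundspeed=83.5 kt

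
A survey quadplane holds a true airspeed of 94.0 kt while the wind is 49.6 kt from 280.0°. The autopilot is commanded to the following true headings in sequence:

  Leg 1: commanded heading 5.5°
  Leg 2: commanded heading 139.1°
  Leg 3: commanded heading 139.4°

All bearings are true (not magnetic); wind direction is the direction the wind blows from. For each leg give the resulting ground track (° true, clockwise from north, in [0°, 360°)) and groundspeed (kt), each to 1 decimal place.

Leg 1: track=34.3°, groundspeed=102.8 kt
Leg 2: track=125.8°, groundspeed=136.1 kt
Leg 3: track=126.0°, groundspeed=136.0 kt

Leg 1: heading 5.5°; drift +28.8° → track 34.3°, groundspeed 102.8 kt
Leg 2: heading 139.1°; drift -13.3° → track 125.8°, groundspeed 136.1 kt
Leg 3: heading 139.4°; drift -13.4° → track 126.0°, groundspeed 136.0 kt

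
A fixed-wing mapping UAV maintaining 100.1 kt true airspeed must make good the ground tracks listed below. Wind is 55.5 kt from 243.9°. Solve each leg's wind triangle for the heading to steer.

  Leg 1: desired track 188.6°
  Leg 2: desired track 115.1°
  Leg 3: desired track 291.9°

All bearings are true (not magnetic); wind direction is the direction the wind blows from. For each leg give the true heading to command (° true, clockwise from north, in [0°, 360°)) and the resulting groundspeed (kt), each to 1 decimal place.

Leg 1: heading=215.7°, groundspeed=57.5 kt
Leg 2: heading=140.7°, groundspeed=125.0 kt
Leg 3: heading=267.6°, groundspeed=54.1 kt

Leg 1: desired track 188.6°; wind correction +27.1° → command heading 215.7°, groundspeed 57.5 kt
Leg 2: desired track 115.1°; wind correction +25.6° → command heading 140.7°, groundspeed 125.0 kt
Leg 3: desired track 291.9°; wind correction -24.3° → command heading 267.6°, groundspeed 54.1 kt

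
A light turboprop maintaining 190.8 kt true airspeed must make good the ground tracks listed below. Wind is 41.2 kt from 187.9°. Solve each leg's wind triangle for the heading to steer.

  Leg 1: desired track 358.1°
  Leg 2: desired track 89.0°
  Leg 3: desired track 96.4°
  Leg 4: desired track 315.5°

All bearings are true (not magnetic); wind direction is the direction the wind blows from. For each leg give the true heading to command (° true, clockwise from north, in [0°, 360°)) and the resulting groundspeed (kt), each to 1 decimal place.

Leg 1: desired track 358.1°; wind correction -2.1° → command heading 356.0°, groundspeed 231.3 kt
Leg 2: desired track 89.0°; wind correction +12.3° → command heading 101.3°, groundspeed 192.8 kt
Leg 3: desired track 96.4°; wind correction +12.5° → command heading 108.9°, groundspeed 187.4 kt
Leg 4: desired track 315.5°; wind correction -9.9° → command heading 305.6°, groundspeed 213.1 kt

Leg 1: heading=356.0°, groundspeed=231.3 kt
Leg 2: heading=101.3°, groundspeed=192.8 kt
Leg 3: heading=108.9°, groundspeed=187.4 kt
Leg 4: heading=305.6°, groundspeed=213.1 kt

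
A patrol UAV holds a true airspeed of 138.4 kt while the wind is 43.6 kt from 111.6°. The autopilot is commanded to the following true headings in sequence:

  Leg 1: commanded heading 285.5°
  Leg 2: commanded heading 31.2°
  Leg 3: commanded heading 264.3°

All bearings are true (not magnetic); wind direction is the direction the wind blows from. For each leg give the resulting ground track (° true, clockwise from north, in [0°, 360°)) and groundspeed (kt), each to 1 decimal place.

Leg 1: heading 285.5°; drift +1.5° → track 287.0°, groundspeed 181.8 kt
Leg 2: heading 31.2°; drift -18.2° → track 13.0°, groundspeed 138.0 kt
Leg 3: heading 264.3°; drift +6.4° → track 270.7°, groundspeed 178.3 kt

Leg 1: track=287.0°, groundspeed=181.8 kt
Leg 2: track=13.0°, groundspeed=138.0 kt
Leg 3: track=270.7°, groundspeed=178.3 kt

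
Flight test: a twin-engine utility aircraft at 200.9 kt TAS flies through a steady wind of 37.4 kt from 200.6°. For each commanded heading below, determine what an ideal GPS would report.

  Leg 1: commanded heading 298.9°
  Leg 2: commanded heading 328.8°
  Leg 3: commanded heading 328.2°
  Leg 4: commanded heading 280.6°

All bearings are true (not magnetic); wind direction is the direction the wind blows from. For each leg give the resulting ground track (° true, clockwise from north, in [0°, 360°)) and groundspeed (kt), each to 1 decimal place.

Leg 1: heading 298.9°; drift +10.2° → track 309.1°, groundspeed 209.6 kt
Leg 2: heading 328.8°; drift +7.5° → track 336.3°, groundspeed 225.9 kt
Leg 3: heading 328.2°; drift +7.5° → track 335.7°, groundspeed 225.7 kt
Leg 4: heading 280.6°; drift +10.7° → track 291.3°, groundspeed 197.9 kt

Leg 1: track=309.1°, groundspeed=209.6 kt
Leg 2: track=336.3°, groundspeed=225.9 kt
Leg 3: track=335.7°, groundspeed=225.7 kt
Leg 4: track=291.3°, groundspeed=197.9 kt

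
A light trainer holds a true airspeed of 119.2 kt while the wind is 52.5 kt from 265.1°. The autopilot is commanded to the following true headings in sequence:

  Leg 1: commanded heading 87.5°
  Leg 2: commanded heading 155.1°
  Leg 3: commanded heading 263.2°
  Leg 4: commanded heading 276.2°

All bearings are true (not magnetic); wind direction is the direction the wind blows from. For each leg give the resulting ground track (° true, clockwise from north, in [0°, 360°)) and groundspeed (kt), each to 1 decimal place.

Leg 1: heading 87.5°; drift -0.7° → track 86.8°, groundspeed 171.7 kt
Leg 2: heading 155.1°; drift -19.8° → track 135.3°, groundspeed 145.8 kt
Leg 3: heading 263.2°; drift -1.5° → track 261.7°, groundspeed 66.8 kt
Leg 4: heading 276.2°; drift +8.5° → track 284.7°, groundspeed 68.4 kt

Leg 1: track=86.8°, groundspeed=171.7 kt
Leg 2: track=135.3°, groundspeed=145.8 kt
Leg 3: track=261.7°, groundspeed=66.8 kt
Leg 4: track=284.7°, groundspeed=68.4 kt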